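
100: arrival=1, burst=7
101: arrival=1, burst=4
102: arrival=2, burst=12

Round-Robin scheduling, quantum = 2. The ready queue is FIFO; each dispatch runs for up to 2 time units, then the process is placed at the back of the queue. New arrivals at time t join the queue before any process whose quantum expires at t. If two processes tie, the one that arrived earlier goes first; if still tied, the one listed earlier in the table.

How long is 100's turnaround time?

17

Schedule: | idle 0-1 | 100 1-3 | 101 3-5 | 102 5-7 | 100 7-9 | 101 9-11 | 102 11-13 | 100 13-15 | 102 15-17 | 100 17-18 | 102 18-24 |
Completion: 100=18  101=11  102=24
Turnaround (C−A): 100=17  101=10  102=22
Turnaround(100) = completion − arrival = 18 − 1 = 17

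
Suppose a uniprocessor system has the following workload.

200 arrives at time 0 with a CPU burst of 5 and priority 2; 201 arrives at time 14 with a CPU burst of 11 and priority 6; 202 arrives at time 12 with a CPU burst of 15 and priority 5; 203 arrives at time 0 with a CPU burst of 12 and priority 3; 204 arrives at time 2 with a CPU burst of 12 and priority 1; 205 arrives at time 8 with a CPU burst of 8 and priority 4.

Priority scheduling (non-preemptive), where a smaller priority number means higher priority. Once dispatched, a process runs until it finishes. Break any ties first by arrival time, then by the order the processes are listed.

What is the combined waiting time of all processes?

104

Schedule: | 200 0-5 | 204 5-17 | 203 17-29 | 205 29-37 | 202 37-52 | 201 52-63 |
Completion: 200=5  201=63  202=52  203=29  204=17  205=37
Waiting = turnaround − burst: 200=0, 201=38, 202=25, 203=17, 204=3, 205=21
Total waiting = 0 + 38 + 25 + 17 + 3 + 21 = 104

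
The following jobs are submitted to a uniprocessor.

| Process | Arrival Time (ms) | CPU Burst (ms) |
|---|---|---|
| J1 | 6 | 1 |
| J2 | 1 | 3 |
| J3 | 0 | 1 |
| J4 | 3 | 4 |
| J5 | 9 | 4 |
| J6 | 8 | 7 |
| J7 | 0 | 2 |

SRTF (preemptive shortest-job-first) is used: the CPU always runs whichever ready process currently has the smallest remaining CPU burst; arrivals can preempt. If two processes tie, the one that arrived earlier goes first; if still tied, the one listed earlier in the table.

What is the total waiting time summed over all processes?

Timeline: | J3 0-1 | J7 1-3 | J2 3-6 | J1 6-7 | J4 7-11 | J5 11-15 | J6 15-22 |
Completion: J1=7  J2=6  J3=1  J4=11  J5=15  J6=22  J7=3
Waiting = turnaround − burst: J1=0, J2=2, J3=0, J4=4, J5=2, J6=7, J7=1
Total waiting = 0 + 2 + 0 + 4 + 2 + 7 + 1 = 16

16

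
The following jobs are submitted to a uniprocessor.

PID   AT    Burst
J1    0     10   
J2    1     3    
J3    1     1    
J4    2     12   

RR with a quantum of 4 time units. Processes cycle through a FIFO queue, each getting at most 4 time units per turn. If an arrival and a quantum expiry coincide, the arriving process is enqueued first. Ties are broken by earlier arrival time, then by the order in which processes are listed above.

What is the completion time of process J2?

7

Timeline: | J1 0-4 | J2 4-7 | J3 7-8 | J4 8-12 | J1 12-16 | J4 16-20 | J1 20-22 | J4 22-26 |
Completion: J1=22  J2=7  J3=8  J4=26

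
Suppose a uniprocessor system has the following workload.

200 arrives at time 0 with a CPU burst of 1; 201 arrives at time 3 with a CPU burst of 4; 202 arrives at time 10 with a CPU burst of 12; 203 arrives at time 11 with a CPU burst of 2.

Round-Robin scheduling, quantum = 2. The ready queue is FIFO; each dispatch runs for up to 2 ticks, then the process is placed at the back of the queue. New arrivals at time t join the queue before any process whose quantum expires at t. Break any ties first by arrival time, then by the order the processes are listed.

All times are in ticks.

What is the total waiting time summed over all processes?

3

Schedule: | 200 0-1 | idle 1-3 | 201 3-7 | idle 7-10 | 202 10-12 | 203 12-14 | 202 14-24 |
Completion: 200=1  201=7  202=24  203=14
Turnaround (C−A): 200=1  201=4  202=14  203=3
Waiting = turnaround − burst: 200=0, 201=0, 202=2, 203=1
Total waiting = 0 + 0 + 2 + 1 = 3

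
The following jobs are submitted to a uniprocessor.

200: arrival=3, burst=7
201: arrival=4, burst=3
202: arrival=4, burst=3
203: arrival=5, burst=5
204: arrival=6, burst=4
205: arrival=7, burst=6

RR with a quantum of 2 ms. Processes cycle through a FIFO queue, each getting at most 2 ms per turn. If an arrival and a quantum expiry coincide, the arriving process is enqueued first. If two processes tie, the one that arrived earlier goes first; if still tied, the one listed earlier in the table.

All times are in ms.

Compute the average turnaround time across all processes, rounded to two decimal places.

Schedule: | idle 0-3 | 200 3-5 | 201 5-7 | 202 7-9 | 203 9-11 | 200 11-13 | 204 13-15 | 205 15-17 | 201 17-18 | 202 18-19 | 203 19-21 | 200 21-23 | 204 23-25 | 205 25-27 | 203 27-28 | 200 28-29 | 205 29-31 |
Completion: 200=29  201=18  202=19  203=28  204=25  205=31
Turnaround (C−A): 200=26  201=14  202=15  203=23  204=19  205=24
Turnaround times: 200=26, 201=14, 202=15, 203=23, 204=19, 205=24
Average turnaround = (26+14+15+23+19+24) / 6 = 121/6 = 20.17

20.17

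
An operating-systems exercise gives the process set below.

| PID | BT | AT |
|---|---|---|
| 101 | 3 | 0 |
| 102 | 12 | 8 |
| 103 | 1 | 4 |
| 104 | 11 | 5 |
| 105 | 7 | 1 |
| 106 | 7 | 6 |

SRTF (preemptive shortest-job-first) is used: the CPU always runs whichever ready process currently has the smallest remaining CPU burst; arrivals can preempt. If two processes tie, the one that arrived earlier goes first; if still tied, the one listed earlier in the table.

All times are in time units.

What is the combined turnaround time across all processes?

83

Timeline: | 101 0-3 | 105 3-4 | 103 4-5 | 105 5-11 | 106 11-18 | 104 18-29 | 102 29-41 |
Completion: 101=3  102=41  103=5  104=29  105=11  106=18
Turnaround = completion − arrival: 101=3, 102=33, 103=1, 104=24, 105=10, 106=12
Total turnaround = 3 + 33 + 1 + 24 + 10 + 12 = 83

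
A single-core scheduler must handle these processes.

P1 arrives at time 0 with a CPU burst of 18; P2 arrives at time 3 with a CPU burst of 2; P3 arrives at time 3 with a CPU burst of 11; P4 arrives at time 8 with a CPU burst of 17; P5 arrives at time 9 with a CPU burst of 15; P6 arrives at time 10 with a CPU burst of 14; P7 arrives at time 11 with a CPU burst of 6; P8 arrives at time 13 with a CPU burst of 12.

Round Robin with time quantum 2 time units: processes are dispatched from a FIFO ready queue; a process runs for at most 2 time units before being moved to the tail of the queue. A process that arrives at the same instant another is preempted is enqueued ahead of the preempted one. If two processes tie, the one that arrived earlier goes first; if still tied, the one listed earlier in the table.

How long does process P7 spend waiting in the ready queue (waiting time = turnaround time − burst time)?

33

Schedule: | P1 0-4 | P2 4-6 | P3 6-8 | P1 8-10 | P4 10-12 | P3 12-14 | P5 14-16 | P6 16-18 | P1 18-20 | P7 20-22 | P4 22-24 | P8 24-26 | P3 26-28 | P5 28-30 | P6 30-32 | P1 32-34 | P7 34-36 | P4 36-38 | P8 38-40 | P3 40-42 | P5 42-44 | P6 44-46 | P1 46-48 | P7 48-50 | P4 50-52 | P8 52-54 | P3 54-56 | P5 56-58 | P6 58-60 | P1 60-62 | P4 62-64 | P8 64-66 | P3 66-67 | P5 67-69 | P6 69-71 | P1 71-73 | P4 73-75 | P8 75-77 | P5 77-79 | P6 79-81 | P1 81-83 | P4 83-85 | P8 85-87 | P5 87-89 | P6 89-91 | P4 91-93 | P5 93-94 | P4 94-95 |
Completion: P1=83  P2=6  P3=67  P4=95  P5=94  P6=91  P7=50  P8=87
Turnaround (C−A): P1=83  P2=3  P3=64  P4=87  P5=85  P6=81  P7=39  P8=74
Waiting(P7) = turnaround − burst = 39 − 6 = 33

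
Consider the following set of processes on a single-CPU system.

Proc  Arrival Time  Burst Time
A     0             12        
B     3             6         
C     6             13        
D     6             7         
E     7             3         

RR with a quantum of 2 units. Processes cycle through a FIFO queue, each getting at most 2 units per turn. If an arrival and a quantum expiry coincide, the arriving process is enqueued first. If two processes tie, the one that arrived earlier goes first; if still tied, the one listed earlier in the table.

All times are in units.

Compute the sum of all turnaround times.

137

Gantt: | A 0-4 | B 4-6 | A 6-8 | C 8-10 | D 10-12 | B 12-14 | E 14-16 | A 16-18 | C 18-20 | D 20-22 | B 22-24 | E 24-25 | A 25-27 | C 27-29 | D 29-31 | A 31-33 | C 33-35 | D 35-36 | C 36-41 |
Completion: A=33  B=24  C=41  D=36  E=25
Turnaround = completion − arrival: A=33, B=21, C=35, D=30, E=18
Total turnaround = 33 + 21 + 35 + 30 + 18 = 137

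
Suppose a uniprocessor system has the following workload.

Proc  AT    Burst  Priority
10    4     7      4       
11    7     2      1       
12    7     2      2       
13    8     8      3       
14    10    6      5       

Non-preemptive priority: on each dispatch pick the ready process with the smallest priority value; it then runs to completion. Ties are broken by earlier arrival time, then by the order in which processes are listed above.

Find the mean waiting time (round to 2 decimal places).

Gantt: | idle 0-4 | 10 4-11 | 11 11-13 | 12 13-15 | 13 15-23 | 14 23-29 |
Completion: 10=11  11=13  12=15  13=23  14=29
Waiting times: 10=0, 11=4, 12=6, 13=7, 14=13
Average waiting = (0+4+6+7+13) / 5 = 30/5 = 6.00

6.00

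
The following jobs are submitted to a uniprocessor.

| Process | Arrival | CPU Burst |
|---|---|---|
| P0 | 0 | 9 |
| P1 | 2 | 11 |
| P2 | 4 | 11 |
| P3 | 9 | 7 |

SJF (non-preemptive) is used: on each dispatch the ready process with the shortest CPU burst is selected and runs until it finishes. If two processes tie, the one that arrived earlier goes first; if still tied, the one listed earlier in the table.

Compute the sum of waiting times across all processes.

Schedule: | P0 0-9 | P3 9-16 | P1 16-27 | P2 27-38 |
Completion: P0=9  P1=27  P2=38  P3=16
Waiting = turnaround − burst: P0=0, P1=14, P2=23, P3=0
Total waiting = 0 + 14 + 23 + 0 = 37

37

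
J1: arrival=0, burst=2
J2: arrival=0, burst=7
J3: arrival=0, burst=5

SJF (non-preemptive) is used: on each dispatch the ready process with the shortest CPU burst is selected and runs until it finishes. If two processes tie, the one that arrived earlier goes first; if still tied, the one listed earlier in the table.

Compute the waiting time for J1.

0

Timeline: | J1 0-2 | J3 2-7 | J2 7-14 |
Completion: J1=2  J2=14  J3=7
Turnaround (C−A): J1=2  J2=14  J3=7
Waiting(J1) = turnaround − burst = 2 − 2 = 0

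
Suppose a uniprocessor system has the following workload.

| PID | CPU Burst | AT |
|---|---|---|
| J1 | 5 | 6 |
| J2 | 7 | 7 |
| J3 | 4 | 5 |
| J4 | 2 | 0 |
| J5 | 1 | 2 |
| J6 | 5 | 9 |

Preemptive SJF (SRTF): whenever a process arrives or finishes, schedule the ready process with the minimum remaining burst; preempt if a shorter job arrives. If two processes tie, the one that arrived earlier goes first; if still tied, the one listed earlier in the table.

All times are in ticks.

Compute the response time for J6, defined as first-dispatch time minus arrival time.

5

Gantt: | J4 0-2 | J5 2-3 | idle 3-5 | J3 5-9 | J1 9-14 | J6 14-19 | J2 19-26 |
Completion: J1=14  J2=26  J3=9  J4=2  J5=3  J6=19
Turnaround (C−A): J1=8  J2=19  J3=4  J4=2  J5=1  J6=10
Response(J6) = first start − arrival = 14 − 9 = 5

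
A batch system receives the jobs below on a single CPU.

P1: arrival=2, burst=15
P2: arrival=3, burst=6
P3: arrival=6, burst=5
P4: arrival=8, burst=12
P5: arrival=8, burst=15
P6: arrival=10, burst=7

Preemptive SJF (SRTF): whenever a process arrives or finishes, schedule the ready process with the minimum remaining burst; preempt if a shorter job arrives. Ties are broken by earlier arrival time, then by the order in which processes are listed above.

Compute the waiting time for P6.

4

Schedule: | idle 0-2 | P1 2-3 | P2 3-9 | P3 9-14 | P6 14-21 | P4 21-33 | P1 33-47 | P5 47-62 |
Completion: P1=47  P2=9  P3=14  P4=33  P5=62  P6=21
Turnaround (C−A): P1=45  P2=6  P3=8  P4=25  P5=54  P6=11
Waiting(P6) = turnaround − burst = 11 − 7 = 4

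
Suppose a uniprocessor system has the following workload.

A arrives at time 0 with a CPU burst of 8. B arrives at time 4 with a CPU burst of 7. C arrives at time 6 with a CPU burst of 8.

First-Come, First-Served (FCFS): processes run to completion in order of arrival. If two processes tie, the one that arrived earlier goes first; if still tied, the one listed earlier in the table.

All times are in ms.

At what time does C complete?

23

Gantt: | A 0-8 | B 8-15 | C 15-23 |
Completion: A=8  B=15  C=23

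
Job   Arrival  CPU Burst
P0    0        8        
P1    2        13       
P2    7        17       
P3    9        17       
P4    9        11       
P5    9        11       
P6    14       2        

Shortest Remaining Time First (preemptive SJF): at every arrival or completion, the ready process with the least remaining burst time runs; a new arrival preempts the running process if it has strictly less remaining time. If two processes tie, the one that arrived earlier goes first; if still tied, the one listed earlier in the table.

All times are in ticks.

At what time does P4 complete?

22

Gantt: | P0 0-8 | P1 8-9 | P4 9-14 | P6 14-16 | P4 16-22 | P5 22-33 | P1 33-45 | P2 45-62 | P3 62-79 |
Completion: P0=8  P1=45  P2=62  P3=79  P4=22  P5=33  P6=16
Turnaround (C−A): P0=8  P1=43  P2=55  P3=70  P4=13  P5=24  P6=2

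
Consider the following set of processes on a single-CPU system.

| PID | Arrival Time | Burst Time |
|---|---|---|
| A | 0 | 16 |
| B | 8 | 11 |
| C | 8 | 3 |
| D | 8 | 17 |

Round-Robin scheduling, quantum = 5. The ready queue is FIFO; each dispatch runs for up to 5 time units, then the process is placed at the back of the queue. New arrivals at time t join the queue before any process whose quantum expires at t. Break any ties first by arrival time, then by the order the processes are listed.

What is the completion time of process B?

Gantt: | A 0-10 | B 10-15 | C 15-18 | D 18-23 | A 23-28 | B 28-33 | D 33-38 | A 38-39 | B 39-40 | D 40-47 |
Completion: A=39  B=40  C=18  D=47
Turnaround (C−A): A=39  B=32  C=10  D=39

40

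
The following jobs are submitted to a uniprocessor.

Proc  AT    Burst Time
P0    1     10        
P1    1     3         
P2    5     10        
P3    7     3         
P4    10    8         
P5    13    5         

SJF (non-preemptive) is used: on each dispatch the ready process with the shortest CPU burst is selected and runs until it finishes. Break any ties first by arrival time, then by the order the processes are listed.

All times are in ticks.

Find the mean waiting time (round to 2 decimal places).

8.50

Schedule: | idle 0-1 | P1 1-4 | P0 4-14 | P3 14-17 | P5 17-22 | P4 22-30 | P2 30-40 |
Completion: P0=14  P1=4  P2=40  P3=17  P4=30  P5=22
Turnaround (C−A): P0=13  P1=3  P2=35  P3=10  P4=20  P5=9
Waiting times: P0=3, P1=0, P2=25, P3=7, P4=12, P5=4
Average waiting = (3+0+25+7+12+4) / 6 = 51/6 = 8.50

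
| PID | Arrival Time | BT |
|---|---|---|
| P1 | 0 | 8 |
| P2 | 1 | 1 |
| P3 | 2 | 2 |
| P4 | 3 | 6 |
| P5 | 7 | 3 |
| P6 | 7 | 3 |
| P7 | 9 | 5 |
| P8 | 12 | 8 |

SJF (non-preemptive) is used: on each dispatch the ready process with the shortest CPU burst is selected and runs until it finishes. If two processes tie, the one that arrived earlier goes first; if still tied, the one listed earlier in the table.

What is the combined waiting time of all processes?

68

Schedule: | P1 0-8 | P2 8-9 | P3 9-11 | P5 11-14 | P6 14-17 | P7 17-22 | P4 22-28 | P8 28-36 |
Completion: P1=8  P2=9  P3=11  P4=28  P5=14  P6=17  P7=22  P8=36
Waiting = turnaround − burst: P1=0, P2=7, P3=7, P4=19, P5=4, P6=7, P7=8, P8=16
Total waiting = 0 + 7 + 7 + 19 + 4 + 7 + 8 + 16 = 68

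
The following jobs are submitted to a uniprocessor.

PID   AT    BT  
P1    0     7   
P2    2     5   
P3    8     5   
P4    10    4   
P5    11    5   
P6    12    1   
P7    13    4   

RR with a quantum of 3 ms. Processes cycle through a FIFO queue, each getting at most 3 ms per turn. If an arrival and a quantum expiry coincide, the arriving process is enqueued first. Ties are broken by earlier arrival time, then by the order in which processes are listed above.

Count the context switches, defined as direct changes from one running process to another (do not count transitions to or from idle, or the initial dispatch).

Gantt: | P1 0-3 | P2 3-6 | P1 6-9 | P2 9-11 | P3 11-14 | P1 14-15 | P4 15-18 | P5 18-21 | P6 21-22 | P7 22-25 | P3 25-27 | P4 27-28 | P5 28-30 | P7 30-31 |
Completion: P1=15  P2=11  P3=27  P4=28  P5=30  P6=22  P7=31
Turnaround (C−A): P1=15  P2=9  P3=19  P4=18  P5=19  P6=10  P7=18

13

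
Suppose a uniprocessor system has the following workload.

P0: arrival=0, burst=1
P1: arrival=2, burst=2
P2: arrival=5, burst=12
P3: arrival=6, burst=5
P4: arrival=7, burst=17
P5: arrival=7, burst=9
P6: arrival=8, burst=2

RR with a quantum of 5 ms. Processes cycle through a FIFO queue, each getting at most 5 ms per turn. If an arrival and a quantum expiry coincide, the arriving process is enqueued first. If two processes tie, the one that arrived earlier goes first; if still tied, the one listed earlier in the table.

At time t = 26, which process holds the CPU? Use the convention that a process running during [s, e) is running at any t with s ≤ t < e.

Gantt: | P0 0-1 | idle 1-2 | P1 2-4 | idle 4-5 | P2 5-10 | P3 10-15 | P4 15-20 | P5 20-25 | P6 25-27 | P2 27-32 | P4 32-37 | P5 37-41 | P2 41-43 | P4 43-50 |
Completion: P0=1  P1=4  P2=43  P3=15  P4=50  P5=41  P6=27

P6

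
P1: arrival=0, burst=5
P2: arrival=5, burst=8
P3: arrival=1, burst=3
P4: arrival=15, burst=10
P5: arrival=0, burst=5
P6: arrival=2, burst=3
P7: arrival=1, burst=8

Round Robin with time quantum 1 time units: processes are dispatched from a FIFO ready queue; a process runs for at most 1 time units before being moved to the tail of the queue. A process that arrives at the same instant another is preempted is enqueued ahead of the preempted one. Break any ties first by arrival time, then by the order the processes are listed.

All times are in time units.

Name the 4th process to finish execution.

P5

Gantt: | P1 0-1 | P5 1-2 | P3 2-3 | P7 3-4 | P1 4-5 | P6 5-6 | P5 6-7 | P3 7-8 | P7 8-9 | P2 9-10 | P1 10-11 | P6 11-12 | P5 12-13 | P3 13-14 | P7 14-15 | P2 15-16 | P1 16-17 | P6 17-18 | P5 18-19 | P4 19-20 | P7 20-21 | P2 21-22 | P1 22-23 | P5 23-24 | P4 24-25 | P7 25-26 | P2 26-27 | P4 27-28 | P7 28-29 | P2 29-30 | P4 30-31 | P7 31-32 | P2 32-33 | P4 33-34 | P7 34-35 | P2 35-36 | P4 36-37 | P2 37-38 | P4 38-42 |
Completion: P1=23  P2=38  P3=14  P4=42  P5=24  P6=18  P7=35
Turnaround (C−A): P1=23  P2=33  P3=13  P4=27  P5=24  P6=16  P7=34
Finish order: P3 → P6 → P1 → P5 → P7 → P2 → P4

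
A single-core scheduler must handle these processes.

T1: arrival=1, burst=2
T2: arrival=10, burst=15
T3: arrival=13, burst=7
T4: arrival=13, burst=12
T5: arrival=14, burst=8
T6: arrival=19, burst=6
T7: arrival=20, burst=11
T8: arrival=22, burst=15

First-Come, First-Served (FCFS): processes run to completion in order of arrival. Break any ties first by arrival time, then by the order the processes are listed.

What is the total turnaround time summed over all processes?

255

Timeline: | idle 0-1 | T1 1-3 | idle 3-10 | T2 10-25 | T3 25-32 | T4 32-44 | T5 44-52 | T6 52-58 | T7 58-69 | T8 69-84 |
Completion: T1=3  T2=25  T3=32  T4=44  T5=52  T6=58  T7=69  T8=84
Turnaround (C−A): T1=2  T2=15  T3=19  T4=31  T5=38  T6=39  T7=49  T8=62
Turnaround = completion − arrival: T1=2, T2=15, T3=19, T4=31, T5=38, T6=39, T7=49, T8=62
Total turnaround = 2 + 15 + 19 + 31 + 38 + 39 + 49 + 62 = 255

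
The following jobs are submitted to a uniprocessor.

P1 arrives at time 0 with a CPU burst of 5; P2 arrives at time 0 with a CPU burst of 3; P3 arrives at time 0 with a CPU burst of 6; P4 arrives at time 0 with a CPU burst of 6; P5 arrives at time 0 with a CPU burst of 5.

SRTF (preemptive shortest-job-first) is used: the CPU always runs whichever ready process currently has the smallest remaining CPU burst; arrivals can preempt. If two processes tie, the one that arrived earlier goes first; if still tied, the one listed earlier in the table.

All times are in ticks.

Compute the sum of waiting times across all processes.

43

Schedule: | P2 0-3 | P1 3-8 | P5 8-13 | P3 13-19 | P4 19-25 |
Completion: P1=8  P2=3  P3=19  P4=25  P5=13
Waiting = turnaround − burst: P1=3, P2=0, P3=13, P4=19, P5=8
Total waiting = 3 + 0 + 13 + 19 + 8 = 43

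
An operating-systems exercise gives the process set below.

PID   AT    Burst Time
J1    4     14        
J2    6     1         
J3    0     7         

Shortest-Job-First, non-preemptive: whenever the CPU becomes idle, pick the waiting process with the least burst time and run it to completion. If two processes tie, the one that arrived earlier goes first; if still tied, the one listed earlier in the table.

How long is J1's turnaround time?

18

Schedule: | J3 0-7 | J2 7-8 | J1 8-22 |
Completion: J1=22  J2=8  J3=7
Turnaround(J1) = completion − arrival = 22 − 4 = 18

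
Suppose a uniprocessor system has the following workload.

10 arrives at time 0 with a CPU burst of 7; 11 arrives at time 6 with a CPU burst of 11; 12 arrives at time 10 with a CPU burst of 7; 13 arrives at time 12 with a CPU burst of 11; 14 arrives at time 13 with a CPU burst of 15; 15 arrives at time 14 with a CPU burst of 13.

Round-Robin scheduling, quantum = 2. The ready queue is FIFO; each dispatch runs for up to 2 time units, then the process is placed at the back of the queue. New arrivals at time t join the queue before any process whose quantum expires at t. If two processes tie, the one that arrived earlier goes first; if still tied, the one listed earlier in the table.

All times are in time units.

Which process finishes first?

Schedule: | 10 0-6 | 11 6-8 | 10 8-9 | 11 9-11 | 12 11-13 | 11 13-15 | 13 15-17 | 14 17-19 | 12 19-21 | 15 21-23 | 11 23-25 | 13 25-27 | 14 27-29 | 12 29-31 | 15 31-33 | 11 33-35 | 13 35-37 | 14 37-39 | 12 39-40 | 15 40-42 | 11 42-43 | 13 43-45 | 14 45-47 | 15 47-49 | 13 49-51 | 14 51-53 | 15 53-55 | 13 55-56 | 14 56-58 | 15 58-60 | 14 60-62 | 15 62-63 | 14 63-64 |
Completion: 10=9  11=43  12=40  13=56  14=64  15=63
Finish order: 10 → 12 → 11 → 13 → 15 → 14

10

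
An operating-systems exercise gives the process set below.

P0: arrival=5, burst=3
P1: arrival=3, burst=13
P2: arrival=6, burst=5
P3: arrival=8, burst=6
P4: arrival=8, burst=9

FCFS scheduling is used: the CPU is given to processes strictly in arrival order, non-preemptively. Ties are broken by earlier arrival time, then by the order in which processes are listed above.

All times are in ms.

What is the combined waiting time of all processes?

Schedule: | idle 0-3 | P1 3-16 | P0 16-19 | P2 19-24 | P3 24-30 | P4 30-39 |
Completion: P0=19  P1=16  P2=24  P3=30  P4=39
Waiting = turnaround − burst: P0=11, P1=0, P2=13, P3=16, P4=22
Total waiting = 11 + 0 + 13 + 16 + 22 = 62

62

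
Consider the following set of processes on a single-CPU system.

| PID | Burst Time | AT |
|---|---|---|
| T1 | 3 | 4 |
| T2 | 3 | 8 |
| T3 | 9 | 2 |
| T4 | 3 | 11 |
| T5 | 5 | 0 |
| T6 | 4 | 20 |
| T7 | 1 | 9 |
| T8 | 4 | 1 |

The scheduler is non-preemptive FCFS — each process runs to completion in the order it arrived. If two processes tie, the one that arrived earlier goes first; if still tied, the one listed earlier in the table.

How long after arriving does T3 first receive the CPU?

7

Schedule: | T5 0-5 | T8 5-9 | T3 9-18 | T1 18-21 | T2 21-24 | T7 24-25 | T4 25-28 | T6 28-32 |
Completion: T1=21  T2=24  T3=18  T4=28  T5=5  T6=32  T7=25  T8=9
Turnaround (C−A): T1=17  T2=16  T3=16  T4=17  T5=5  T6=12  T7=16  T8=8
Response(T3) = first start − arrival = 9 − 2 = 7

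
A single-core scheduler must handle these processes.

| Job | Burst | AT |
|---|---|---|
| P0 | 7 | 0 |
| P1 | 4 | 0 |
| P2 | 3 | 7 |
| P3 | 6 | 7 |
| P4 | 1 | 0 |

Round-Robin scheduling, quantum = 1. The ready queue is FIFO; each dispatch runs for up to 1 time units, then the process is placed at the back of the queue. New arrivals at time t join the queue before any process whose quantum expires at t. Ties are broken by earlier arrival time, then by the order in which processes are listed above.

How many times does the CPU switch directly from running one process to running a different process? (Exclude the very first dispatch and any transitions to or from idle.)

18

Gantt: | P0 0-1 | P1 1-2 | P4 2-3 | P0 3-4 | P1 4-5 | P0 5-6 | P1 6-7 | P0 7-8 | P2 8-9 | P3 9-10 | P1 10-11 | P0 11-12 | P2 12-13 | P3 13-14 | P0 14-15 | P2 15-16 | P3 16-17 | P0 17-18 | P3 18-21 |
Completion: P0=18  P1=11  P2=16  P3=21  P4=3
Turnaround (C−A): P0=18  P1=11  P2=9  P3=14  P4=3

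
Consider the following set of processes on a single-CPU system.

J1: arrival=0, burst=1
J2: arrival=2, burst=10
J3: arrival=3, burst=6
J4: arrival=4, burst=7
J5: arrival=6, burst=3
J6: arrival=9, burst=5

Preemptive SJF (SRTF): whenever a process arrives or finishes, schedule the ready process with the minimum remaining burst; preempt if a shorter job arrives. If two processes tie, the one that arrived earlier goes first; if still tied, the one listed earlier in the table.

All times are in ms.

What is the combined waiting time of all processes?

40

Schedule: | J1 0-1 | idle 1-2 | J2 2-3 | J3 3-9 | J5 9-12 | J6 12-17 | J4 17-24 | J2 24-33 |
Completion: J1=1  J2=33  J3=9  J4=24  J5=12  J6=17
Turnaround (C−A): J1=1  J2=31  J3=6  J4=20  J5=6  J6=8
Waiting = turnaround − burst: J1=0, J2=21, J3=0, J4=13, J5=3, J6=3
Total waiting = 0 + 21 + 0 + 13 + 3 + 3 = 40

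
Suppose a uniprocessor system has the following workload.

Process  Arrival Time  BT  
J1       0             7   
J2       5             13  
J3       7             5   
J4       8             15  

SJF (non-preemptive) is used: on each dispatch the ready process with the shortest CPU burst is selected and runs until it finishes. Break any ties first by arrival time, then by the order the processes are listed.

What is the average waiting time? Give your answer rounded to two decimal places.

Schedule: | J1 0-7 | J3 7-12 | J2 12-25 | J4 25-40 |
Completion: J1=7  J2=25  J3=12  J4=40
Waiting times: J1=0, J2=7, J3=0, J4=17
Average waiting = (0+7+0+17) / 4 = 24/4 = 6.00

6.00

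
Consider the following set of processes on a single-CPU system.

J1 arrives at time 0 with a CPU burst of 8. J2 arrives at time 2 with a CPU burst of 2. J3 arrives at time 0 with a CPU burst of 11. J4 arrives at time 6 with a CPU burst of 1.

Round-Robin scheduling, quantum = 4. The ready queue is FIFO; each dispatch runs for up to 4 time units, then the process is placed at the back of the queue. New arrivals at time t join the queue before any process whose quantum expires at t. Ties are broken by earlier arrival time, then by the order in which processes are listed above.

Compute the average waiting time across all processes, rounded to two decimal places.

Schedule: | J1 0-4 | J3 4-8 | J2 8-10 | J1 10-14 | J4 14-15 | J3 15-22 |
Completion: J1=14  J2=10  J3=22  J4=15
Turnaround (C−A): J1=14  J2=8  J3=22  J4=9
Waiting times: J1=6, J2=6, J3=11, J4=8
Average waiting = (6+6+11+8) / 4 = 31/4 = 7.75

7.75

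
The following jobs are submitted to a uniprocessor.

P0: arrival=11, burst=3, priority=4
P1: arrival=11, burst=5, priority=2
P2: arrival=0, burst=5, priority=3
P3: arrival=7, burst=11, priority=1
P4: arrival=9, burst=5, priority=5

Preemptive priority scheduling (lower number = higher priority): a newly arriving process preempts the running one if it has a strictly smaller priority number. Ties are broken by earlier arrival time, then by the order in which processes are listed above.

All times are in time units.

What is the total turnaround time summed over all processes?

Schedule: | P2 0-5 | idle 5-7 | P3 7-18 | P1 18-23 | P0 23-26 | P4 26-31 |
Completion: P0=26  P1=23  P2=5  P3=18  P4=31
Turnaround (C−A): P0=15  P1=12  P2=5  P3=11  P4=22
Turnaround = completion − arrival: P0=15, P1=12, P2=5, P3=11, P4=22
Total turnaround = 15 + 12 + 5 + 11 + 22 = 65

65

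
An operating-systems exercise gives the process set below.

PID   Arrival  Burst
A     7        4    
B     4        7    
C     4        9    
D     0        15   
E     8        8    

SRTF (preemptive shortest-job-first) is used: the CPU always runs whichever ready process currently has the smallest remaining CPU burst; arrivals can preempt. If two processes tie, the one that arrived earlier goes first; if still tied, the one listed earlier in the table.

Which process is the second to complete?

A

Timeline: | D 0-4 | B 4-11 | A 11-15 | E 15-23 | C 23-32 | D 32-43 |
Completion: A=15  B=11  C=32  D=43  E=23
Turnaround (C−A): A=8  B=7  C=28  D=43  E=15
Finish order: B → A → E → C → D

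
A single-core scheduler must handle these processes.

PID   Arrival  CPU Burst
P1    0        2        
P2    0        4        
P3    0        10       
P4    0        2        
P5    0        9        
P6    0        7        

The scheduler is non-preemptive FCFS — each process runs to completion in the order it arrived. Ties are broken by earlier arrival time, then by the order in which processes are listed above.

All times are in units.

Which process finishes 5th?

Schedule: | P1 0-2 | P2 2-6 | P3 6-16 | P4 16-18 | P5 18-27 | P6 27-34 |
Completion: P1=2  P2=6  P3=16  P4=18  P5=27  P6=34
Turnaround (C−A): P1=2  P2=6  P3=16  P4=18  P5=27  P6=34
Finish order: P1 → P2 → P3 → P4 → P5 → P6

P5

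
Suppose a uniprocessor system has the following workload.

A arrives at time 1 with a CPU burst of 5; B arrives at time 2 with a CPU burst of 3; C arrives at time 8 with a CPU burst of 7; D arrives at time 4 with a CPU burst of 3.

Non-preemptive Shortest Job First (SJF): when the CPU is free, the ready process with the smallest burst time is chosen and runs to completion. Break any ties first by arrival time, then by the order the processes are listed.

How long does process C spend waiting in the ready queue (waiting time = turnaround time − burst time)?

Gantt: | idle 0-1 | A 1-6 | B 6-9 | D 9-12 | C 12-19 |
Completion: A=6  B=9  C=19  D=12
Turnaround (C−A): A=5  B=7  C=11  D=8
Waiting(C) = turnaround − burst = 11 − 7 = 4

4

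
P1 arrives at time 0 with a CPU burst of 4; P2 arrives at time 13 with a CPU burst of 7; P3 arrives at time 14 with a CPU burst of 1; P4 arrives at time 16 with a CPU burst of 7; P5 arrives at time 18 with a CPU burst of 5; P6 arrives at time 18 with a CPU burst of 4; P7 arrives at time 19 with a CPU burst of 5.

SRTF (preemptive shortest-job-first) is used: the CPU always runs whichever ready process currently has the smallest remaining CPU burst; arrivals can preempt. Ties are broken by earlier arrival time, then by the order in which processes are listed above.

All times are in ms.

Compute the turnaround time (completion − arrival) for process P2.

8

Gantt: | P1 0-4 | idle 4-13 | P2 13-14 | P3 14-15 | P2 15-21 | P6 21-25 | P5 25-30 | P7 30-35 | P4 35-42 |
Completion: P1=4  P2=21  P3=15  P4=42  P5=30  P6=25  P7=35
Turnaround (C−A): P1=4  P2=8  P3=1  P4=26  P5=12  P6=7  P7=16
Turnaround(P2) = completion − arrival = 21 − 13 = 8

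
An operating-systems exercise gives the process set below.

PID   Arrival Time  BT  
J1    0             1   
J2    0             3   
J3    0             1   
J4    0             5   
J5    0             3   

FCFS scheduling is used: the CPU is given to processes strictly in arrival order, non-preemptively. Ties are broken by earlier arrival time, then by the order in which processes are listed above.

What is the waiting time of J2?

Schedule: | J1 0-1 | J2 1-4 | J3 4-5 | J4 5-10 | J5 10-13 |
Completion: J1=1  J2=4  J3=5  J4=10  J5=13
Turnaround (C−A): J1=1  J2=4  J3=5  J4=10  J5=13
Waiting(J2) = turnaround − burst = 4 − 3 = 1

1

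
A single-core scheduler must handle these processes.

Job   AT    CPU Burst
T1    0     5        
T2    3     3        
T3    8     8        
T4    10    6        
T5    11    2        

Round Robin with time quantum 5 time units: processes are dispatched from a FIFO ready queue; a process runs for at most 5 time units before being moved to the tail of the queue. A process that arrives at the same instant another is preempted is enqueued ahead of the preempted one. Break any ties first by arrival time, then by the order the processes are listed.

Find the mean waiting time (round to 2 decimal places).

4.80

Gantt: | T1 0-5 | T2 5-8 | T3 8-13 | T4 13-18 | T5 18-20 | T3 20-23 | T4 23-24 |
Completion: T1=5  T2=8  T3=23  T4=24  T5=20
Waiting times: T1=0, T2=2, T3=7, T4=8, T5=7
Average waiting = (0+2+7+8+7) / 5 = 24/5 = 4.80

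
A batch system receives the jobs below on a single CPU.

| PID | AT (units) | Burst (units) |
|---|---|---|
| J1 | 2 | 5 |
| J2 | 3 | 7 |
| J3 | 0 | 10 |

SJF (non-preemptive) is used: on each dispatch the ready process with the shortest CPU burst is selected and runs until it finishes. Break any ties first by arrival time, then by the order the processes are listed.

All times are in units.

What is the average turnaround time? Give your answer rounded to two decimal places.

Gantt: | J3 0-10 | J1 10-15 | J2 15-22 |
Completion: J1=15  J2=22  J3=10
Turnaround (C−A): J1=13  J2=19  J3=10
Turnaround times: J1=13, J2=19, J3=10
Average turnaround = (13+19+10) / 3 = 42/3 = 14.00

14.00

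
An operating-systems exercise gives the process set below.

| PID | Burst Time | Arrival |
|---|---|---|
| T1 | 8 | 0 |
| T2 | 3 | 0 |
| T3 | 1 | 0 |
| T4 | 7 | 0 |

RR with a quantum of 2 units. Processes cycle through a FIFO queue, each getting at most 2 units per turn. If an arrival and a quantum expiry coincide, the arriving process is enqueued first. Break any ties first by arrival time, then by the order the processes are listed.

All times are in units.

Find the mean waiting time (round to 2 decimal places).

Timeline: | T1 0-2 | T2 2-4 | T3 4-5 | T4 5-7 | T1 7-9 | T2 9-10 | T4 10-12 | T1 12-14 | T4 14-16 | T1 16-18 | T4 18-19 |
Completion: T1=18  T2=10  T3=5  T4=19
Turnaround (C−A): T1=18  T2=10  T3=5  T4=19
Waiting times: T1=10, T2=7, T3=4, T4=12
Average waiting = (10+7+4+12) / 4 = 33/4 = 8.25

8.25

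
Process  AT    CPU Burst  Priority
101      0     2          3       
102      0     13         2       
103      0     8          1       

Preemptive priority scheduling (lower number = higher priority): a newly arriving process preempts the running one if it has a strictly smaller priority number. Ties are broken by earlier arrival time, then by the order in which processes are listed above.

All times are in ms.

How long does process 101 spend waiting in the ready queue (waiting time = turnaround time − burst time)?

21

Gantt: | 103 0-8 | 102 8-21 | 101 21-23 |
Completion: 101=23  102=21  103=8
Turnaround (C−A): 101=23  102=21  103=8
Waiting(101) = turnaround − burst = 23 − 2 = 21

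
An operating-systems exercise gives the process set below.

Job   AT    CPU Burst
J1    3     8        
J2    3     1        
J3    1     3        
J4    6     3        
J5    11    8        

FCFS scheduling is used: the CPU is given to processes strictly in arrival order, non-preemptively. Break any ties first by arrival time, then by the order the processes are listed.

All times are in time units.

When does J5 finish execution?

Timeline: | idle 0-1 | J3 1-4 | J1 4-12 | J2 12-13 | J4 13-16 | J5 16-24 |
Completion: J1=12  J2=13  J3=4  J4=16  J5=24
Turnaround (C−A): J1=9  J2=10  J3=3  J4=10  J5=13

24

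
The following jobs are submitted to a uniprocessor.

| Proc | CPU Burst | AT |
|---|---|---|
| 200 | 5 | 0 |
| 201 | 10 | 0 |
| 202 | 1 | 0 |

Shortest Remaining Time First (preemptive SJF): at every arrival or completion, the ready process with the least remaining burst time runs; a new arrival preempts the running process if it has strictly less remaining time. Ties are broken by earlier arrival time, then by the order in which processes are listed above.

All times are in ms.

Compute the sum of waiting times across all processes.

7

Timeline: | 202 0-1 | 200 1-6 | 201 6-16 |
Completion: 200=6  201=16  202=1
Waiting = turnaround − burst: 200=1, 201=6, 202=0
Total waiting = 1 + 6 + 0 = 7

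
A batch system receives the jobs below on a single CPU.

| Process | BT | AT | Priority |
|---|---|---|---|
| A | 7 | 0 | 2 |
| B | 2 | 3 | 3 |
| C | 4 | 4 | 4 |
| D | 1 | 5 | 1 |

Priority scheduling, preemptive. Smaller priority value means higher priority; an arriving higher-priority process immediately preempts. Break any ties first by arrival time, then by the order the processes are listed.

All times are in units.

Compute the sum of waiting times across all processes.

12

Timeline: | A 0-5 | D 5-6 | A 6-8 | B 8-10 | C 10-14 |
Completion: A=8  B=10  C=14  D=6
Turnaround (C−A): A=8  B=7  C=10  D=1
Waiting = turnaround − burst: A=1, B=5, C=6, D=0
Total waiting = 1 + 5 + 6 + 0 = 12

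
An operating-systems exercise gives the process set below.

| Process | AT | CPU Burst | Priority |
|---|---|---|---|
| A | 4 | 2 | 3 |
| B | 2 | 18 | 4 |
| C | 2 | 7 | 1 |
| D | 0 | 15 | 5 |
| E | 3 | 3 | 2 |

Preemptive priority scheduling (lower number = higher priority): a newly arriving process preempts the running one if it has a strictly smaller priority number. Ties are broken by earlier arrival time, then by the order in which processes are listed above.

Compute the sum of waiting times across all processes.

56

Schedule: | D 0-2 | C 2-9 | E 9-12 | A 12-14 | B 14-32 | D 32-45 |
Completion: A=14  B=32  C=9  D=45  E=12
Turnaround (C−A): A=10  B=30  C=7  D=45  E=9
Waiting = turnaround − burst: A=8, B=12, C=0, D=30, E=6
Total waiting = 8 + 12 + 0 + 30 + 6 = 56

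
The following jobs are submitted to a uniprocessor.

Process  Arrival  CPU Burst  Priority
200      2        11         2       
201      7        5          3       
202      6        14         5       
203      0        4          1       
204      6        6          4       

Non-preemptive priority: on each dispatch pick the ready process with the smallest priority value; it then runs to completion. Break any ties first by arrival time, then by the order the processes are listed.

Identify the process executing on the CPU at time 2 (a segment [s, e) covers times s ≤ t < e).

203

Schedule: | 203 0-4 | 200 4-15 | 201 15-20 | 204 20-26 | 202 26-40 |
Completion: 200=15  201=20  202=40  203=4  204=26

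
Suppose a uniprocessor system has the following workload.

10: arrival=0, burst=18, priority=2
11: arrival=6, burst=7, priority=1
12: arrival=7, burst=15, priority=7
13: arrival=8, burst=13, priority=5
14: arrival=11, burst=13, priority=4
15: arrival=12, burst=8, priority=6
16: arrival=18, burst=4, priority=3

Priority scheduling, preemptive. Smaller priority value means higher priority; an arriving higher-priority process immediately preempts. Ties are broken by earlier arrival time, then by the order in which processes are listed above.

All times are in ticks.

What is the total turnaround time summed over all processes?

243

Timeline: | 10 0-6 | 11 6-13 | 10 13-25 | 16 25-29 | 14 29-42 | 13 42-55 | 15 55-63 | 12 63-78 |
Completion: 10=25  11=13  12=78  13=55  14=42  15=63  16=29
Turnaround (C−A): 10=25  11=7  12=71  13=47  14=31  15=51  16=11
Turnaround = completion − arrival: 10=25, 11=7, 12=71, 13=47, 14=31, 15=51, 16=11
Total turnaround = 25 + 7 + 71 + 47 + 31 + 51 + 11 = 243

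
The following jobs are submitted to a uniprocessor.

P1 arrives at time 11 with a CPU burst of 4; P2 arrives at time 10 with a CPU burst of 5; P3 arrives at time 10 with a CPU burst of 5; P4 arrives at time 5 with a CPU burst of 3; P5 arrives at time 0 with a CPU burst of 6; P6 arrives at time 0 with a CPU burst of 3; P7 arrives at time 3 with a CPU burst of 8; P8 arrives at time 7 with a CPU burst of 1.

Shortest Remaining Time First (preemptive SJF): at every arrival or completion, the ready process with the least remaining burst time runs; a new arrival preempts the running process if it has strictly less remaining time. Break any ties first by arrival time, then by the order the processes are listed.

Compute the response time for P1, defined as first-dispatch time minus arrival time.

Schedule: | P6 0-3 | P5 3-5 | P4 5-8 | P8 8-9 | P5 9-13 | P1 13-17 | P2 17-22 | P3 22-27 | P7 27-35 |
Completion: P1=17  P2=22  P3=27  P4=8  P5=13  P6=3  P7=35  P8=9
Response(P1) = first start − arrival = 13 − 11 = 2

2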